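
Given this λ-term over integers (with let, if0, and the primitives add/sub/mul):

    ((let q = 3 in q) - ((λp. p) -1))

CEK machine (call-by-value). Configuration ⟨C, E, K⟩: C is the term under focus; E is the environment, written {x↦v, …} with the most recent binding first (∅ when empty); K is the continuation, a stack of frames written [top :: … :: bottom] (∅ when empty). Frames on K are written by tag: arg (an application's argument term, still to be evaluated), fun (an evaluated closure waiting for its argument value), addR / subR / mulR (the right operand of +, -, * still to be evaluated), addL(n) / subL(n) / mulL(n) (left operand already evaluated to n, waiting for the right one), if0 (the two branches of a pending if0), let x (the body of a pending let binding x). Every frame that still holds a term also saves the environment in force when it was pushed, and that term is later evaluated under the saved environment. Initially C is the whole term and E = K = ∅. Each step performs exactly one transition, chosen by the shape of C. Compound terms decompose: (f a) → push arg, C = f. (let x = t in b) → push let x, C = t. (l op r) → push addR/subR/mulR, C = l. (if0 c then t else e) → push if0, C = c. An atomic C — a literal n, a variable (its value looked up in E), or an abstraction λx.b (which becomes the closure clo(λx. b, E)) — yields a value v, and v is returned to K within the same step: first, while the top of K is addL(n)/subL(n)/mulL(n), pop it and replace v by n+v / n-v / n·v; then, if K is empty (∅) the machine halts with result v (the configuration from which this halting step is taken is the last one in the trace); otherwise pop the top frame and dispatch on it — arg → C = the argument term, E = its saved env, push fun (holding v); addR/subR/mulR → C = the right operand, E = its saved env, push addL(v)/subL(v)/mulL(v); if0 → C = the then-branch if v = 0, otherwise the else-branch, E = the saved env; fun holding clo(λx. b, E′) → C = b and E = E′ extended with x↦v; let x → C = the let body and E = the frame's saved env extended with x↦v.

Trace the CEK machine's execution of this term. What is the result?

[0] ⟨C=((let q = 3 in q) - ((λp. p) -1)); E=∅; K=∅⟩
[1] ⟨C=(let q = 3 in q); E=∅; K=[subR]⟩
[2] ⟨C=3; E=∅; K=[let q :: subR]⟩
[3] ⟨C=q; E={q↦3}; K=[subR]⟩
[4] ⟨C=((λp. p) -1); E=∅; K=[subL(3)]⟩
[5] ⟨C=(λp. p); E=∅; K=[arg :: subL(3)]⟩
[6] ⟨C=-1; E=∅; K=[fun :: subL(3)]⟩
[7] ⟨C=p; E={p↦-1}; K=[subL(3)]⟩
→ final value 4

Answer: 4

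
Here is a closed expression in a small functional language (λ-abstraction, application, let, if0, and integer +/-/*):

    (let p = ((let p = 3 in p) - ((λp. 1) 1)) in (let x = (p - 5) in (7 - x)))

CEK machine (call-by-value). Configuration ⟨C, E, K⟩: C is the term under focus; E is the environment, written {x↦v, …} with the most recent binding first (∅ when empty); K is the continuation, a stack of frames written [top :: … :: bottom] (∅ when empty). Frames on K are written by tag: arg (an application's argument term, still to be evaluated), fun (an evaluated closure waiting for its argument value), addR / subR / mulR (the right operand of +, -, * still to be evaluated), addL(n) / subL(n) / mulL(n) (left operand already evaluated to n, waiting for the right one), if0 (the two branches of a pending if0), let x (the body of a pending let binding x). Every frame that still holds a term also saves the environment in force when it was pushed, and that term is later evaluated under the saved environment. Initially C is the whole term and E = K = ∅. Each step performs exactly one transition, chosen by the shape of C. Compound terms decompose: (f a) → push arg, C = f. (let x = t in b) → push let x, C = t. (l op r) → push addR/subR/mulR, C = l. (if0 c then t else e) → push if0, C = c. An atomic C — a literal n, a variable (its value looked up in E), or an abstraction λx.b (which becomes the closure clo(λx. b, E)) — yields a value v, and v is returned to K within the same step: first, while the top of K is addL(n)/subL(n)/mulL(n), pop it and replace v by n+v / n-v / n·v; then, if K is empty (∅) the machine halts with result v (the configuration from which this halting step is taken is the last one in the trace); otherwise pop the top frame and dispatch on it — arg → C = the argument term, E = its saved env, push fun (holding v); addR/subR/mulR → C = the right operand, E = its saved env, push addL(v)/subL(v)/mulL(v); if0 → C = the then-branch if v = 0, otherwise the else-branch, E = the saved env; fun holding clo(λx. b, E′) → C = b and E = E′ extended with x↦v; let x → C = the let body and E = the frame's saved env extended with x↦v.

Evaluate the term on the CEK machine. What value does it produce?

step 0: ⟨C=(let p = ((let p = 3 in p) - ((λp. 1) 1)) in (let x = (p - 5) in (7 - x))); E=∅; K=∅⟩
step 1: ⟨C=((let p = 3 in p) - ((λp. 1) 1)); E=∅; K=[let p]⟩
step 2: ⟨C=(let p = 3 in p); E=∅; K=[subR :: let p]⟩
step 3: ⟨C=3; E=∅; K=[let p :: subR :: let p]⟩
step 4: ⟨C=p; E={p↦3}; K=[subR :: let p]⟩
step 5: ⟨C=((λp. 1) 1); E=∅; K=[subL(3) :: let p]⟩
step 6: ⟨C=(λp. 1); E=∅; K=[arg :: subL(3) :: let p]⟩
step 7: ⟨C=1; E=∅; K=[fun :: subL(3) :: let p]⟩
step 8: ⟨C=1; E={p↦1}; K=[subL(3) :: let p]⟩
step 9: ⟨C=(let x = (p - 5) in (7 - x)); E={p↦2}; K=∅⟩
step 10: ⟨C=(p - 5); E={p↦2}; K=[let x]⟩
step 11: ⟨C=p; E={p↦2}; K=[subR :: let x]⟩
step 12: ⟨C=5; E={p↦2}; K=[subL(2) :: let x]⟩
step 13: ⟨C=(7 - x); E={x↦-3, p↦2}; K=∅⟩
step 14: ⟨C=7; E={x↦-3, p↦2}; K=[subR]⟩
step 15: ⟨C=x; E={x↦-3, p↦2}; K=[subL(7)]⟩
→ final value 10

Answer: 10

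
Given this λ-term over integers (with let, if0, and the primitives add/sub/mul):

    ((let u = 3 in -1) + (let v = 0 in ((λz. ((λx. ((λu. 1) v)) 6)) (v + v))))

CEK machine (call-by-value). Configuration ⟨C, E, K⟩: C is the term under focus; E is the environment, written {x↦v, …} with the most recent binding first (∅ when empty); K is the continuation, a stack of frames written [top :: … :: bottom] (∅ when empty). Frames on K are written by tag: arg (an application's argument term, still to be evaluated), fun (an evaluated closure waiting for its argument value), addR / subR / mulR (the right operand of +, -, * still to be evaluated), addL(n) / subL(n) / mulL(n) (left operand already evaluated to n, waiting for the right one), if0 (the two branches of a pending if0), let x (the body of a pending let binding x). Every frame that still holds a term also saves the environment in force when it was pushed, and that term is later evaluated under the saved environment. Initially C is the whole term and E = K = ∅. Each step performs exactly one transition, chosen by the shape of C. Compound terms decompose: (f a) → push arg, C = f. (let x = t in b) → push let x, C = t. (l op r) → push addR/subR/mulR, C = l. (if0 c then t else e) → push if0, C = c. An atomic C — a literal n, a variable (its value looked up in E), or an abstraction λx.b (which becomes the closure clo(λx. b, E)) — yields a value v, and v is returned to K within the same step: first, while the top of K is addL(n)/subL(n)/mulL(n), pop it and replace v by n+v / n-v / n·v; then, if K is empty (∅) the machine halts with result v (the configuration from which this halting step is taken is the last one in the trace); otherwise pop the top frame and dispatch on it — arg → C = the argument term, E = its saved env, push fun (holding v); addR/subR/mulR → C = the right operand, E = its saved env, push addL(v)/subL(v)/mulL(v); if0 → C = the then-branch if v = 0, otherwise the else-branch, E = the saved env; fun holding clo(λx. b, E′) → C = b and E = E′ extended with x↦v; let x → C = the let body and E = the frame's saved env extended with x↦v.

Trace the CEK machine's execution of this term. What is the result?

step 0: <C=((let u = 3 in -1) + (let v = 0 in ((λz. ((λx. ((λu. 1) v)) 6)) (v + v)))), E=∅, K=∅>
step 1: <C=(let u = 3 in -1), E=∅, K=[addR]>
step 2: <C=3, E=∅, K=[let u :: addR]>
step 3: <C=-1, E={u↦3}, K=[addR]>
step 4: <C=(let v = 0 in ((λz. ((λx. ((λu. 1) v)) 6)) (v + v))), E=∅, K=[addL(-1)]>
step 5: <C=0, E=∅, K=[let v :: addL(-1)]>
step 6: <C=((λz. ((λx. ((λu. 1) v)) 6)) (v + v)), E={v↦0}, K=[addL(-1)]>
step 7: <C=(λz. ((λx. ((λu. 1) v)) 6)), E={v↦0}, K=[arg :: addL(-1)]>
step 8: <C=(v + v), E={v↦0}, K=[fun :: addL(-1)]>
step 9: <C=v, E={v↦0}, K=[addR :: fun :: addL(-1)]>
step 10: <C=v, E={v↦0}, K=[addL(0) :: fun :: addL(-1)]>
step 11: <C=((λx. ((λu. 1) v)) 6), E={z↦0, v↦0}, K=[addL(-1)]>
step 12: <C=(λx. ((λu. 1) v)), E={z↦0, v↦0}, K=[arg :: addL(-1)]>
step 13: <C=6, E={z↦0, v↦0}, K=[fun :: addL(-1)]>
step 14: <C=((λu. 1) v), E={x↦6, z↦0, v↦0}, K=[addL(-1)]>
step 15: <C=(λu. 1), E={x↦6, z↦0, v↦0}, K=[arg :: addL(-1)]>
step 16: <C=v, E={x↦6, z↦0, v↦0}, K=[fun :: addL(-1)]>
step 17: <C=1, E={u↦0, x↦6, z↦0, v↦0}, K=[addL(-1)]>
→ final value 0

Answer: 0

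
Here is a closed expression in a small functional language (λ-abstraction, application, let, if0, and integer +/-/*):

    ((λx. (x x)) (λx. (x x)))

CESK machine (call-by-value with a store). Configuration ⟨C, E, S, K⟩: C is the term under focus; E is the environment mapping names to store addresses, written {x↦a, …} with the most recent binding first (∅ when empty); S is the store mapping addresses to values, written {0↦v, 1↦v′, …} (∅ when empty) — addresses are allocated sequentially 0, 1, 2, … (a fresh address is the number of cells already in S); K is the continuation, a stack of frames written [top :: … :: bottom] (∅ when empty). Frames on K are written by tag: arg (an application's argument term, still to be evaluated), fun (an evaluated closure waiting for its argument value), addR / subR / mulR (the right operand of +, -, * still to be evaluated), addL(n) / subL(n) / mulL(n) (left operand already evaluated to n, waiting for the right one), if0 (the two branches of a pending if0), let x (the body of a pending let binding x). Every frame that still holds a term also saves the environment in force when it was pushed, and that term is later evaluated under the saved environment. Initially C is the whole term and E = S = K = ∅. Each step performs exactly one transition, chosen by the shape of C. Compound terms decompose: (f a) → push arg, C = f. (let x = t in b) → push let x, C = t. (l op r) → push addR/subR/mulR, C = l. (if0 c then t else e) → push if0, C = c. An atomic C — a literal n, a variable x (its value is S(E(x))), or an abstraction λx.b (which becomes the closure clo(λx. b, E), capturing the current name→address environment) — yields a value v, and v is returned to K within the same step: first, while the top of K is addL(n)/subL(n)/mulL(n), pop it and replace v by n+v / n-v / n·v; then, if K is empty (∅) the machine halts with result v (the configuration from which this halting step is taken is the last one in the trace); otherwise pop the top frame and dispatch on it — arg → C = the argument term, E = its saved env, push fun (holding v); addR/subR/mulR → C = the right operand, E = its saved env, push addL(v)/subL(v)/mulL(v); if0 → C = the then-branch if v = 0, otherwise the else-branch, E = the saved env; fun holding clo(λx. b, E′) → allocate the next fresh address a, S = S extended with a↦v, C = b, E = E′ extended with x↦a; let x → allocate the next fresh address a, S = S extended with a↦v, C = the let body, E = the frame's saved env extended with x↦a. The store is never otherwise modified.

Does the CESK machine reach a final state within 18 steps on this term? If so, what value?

0. ⟨C=((λx. (x x)) (λx. (x x))); E=∅; S=∅; K=∅⟩
1. ⟨C=(λx. (x x)); E=∅; S=∅; K=[arg]⟩
2. ⟨C=(λx. (x x)); E=∅; S=∅; K=[fun]⟩
3. ⟨C=(x x); E={x↦0}; S={0↦clo(λx. (x x), ∅)}; K=∅⟩
4. ⟨C=x; E={x↦0}; S={0↦clo(λx. (x x), ∅)}; K=[arg]⟩
5. ⟨C=x; E={x↦0}; S={0↦clo(λx. (x x), ∅)}; K=[fun]⟩
6. ⟨C=(x x); E={x↦1}; S={0↦clo(λx. (x x), ∅), 1↦clo(λx. (x x), ∅)}; K=∅⟩
7. ⟨C=x; E={x↦1}; S={0↦clo(λx. (x x), ∅), 1↦clo(λx. (x x), ∅)}; K=[arg]⟩
8. ⟨C=x; E={x↦1}; S={0↦clo(λx. (x x), ∅), 1↦clo(λx. (x x), ∅)}; K=[fun]⟩
9. ⟨C=(x x); E={x↦2}; S={0↦clo(λx. (x x), ∅), 1↦clo(λx. (x x), ∅), 2↦clo(λx. (x x), ∅)}; K=∅⟩
10. ⟨C=x; E={x↦2}; S={0↦clo(λx. (x x), ∅), 1↦clo(λx. (x x), ∅), 2↦clo(λx. (x x), ∅)}; K=[arg]⟩
11. ⟨C=x; E={x↦2}; S={0↦clo(λx. (x x), ∅), 1↦clo(λx. (x x), ∅), 2↦clo(λx. (x x), ∅)}; K=[fun]⟩
12. ⟨C=(x x); E={x↦3}; S={0↦clo(λx. (x x), ∅), 1↦clo(λx. (x x), ∅), 2↦clo(λx. (x x), ∅), 3↦clo(λx. (x x), ∅)}; K=∅⟩
13. ⟨C=x; E={x↦3}; S={0↦clo(λx. (x x), ∅), 1↦clo(λx. (x x), ∅), 2↦clo(λx. (x x), ∅), 3↦clo(λx. (x x), ∅)}; K=[arg]⟩
14. ⟨C=x; E={x↦3}; S={0↦clo(λx. (x x), ∅), 1↦clo(λx. (x x), ∅), 2↦clo(λx. (x x), ∅), 3↦clo(λx. (x x), ∅)}; K=[fun]⟩
15. ⟨C=(x x); E={x↦4}; S={0↦clo(λx. (x x), ∅), 1↦clo(λx. (x x), ∅), 2↦clo(λx. (x x), ∅), 3↦clo(λx. (x x), ∅), 4↦clo(λx. (x x), ∅)}; K=∅⟩
16. ⟨C=x; E={x↦4}; S={0↦clo(λx. (x x), ∅), 1↦clo(λx. (x x), ∅), 2↦clo(λx. (x x), ∅), 3↦clo(λx. (x x), ∅), 4↦clo(λx. (x x), ∅)}; K=[arg]⟩
17. ⟨C=x; E={x↦4}; S={0↦clo(λx. (x x), ∅), 1↦clo(λx. (x x), ∅), 2↦clo(λx. (x x), ∅), 3↦clo(λx. (x x), ∅), 4↦clo(λx. (x x), ∅)}; K=[fun]⟩
18. ⟨C=(x x); E={x↦5}; S={0↦clo(λx. (x x), ∅), 1↦clo(λx. (x x), ∅), 2↦clo(λx. (x x), ∅), 3↦clo(λx. (x x), ∅), 4↦clo(λx. (x x), ∅), 5↦clo(λx. (x x), ∅)}; K=∅⟩
→ 18 transitions taken and the configuration is still not final: no result within 18 steps

Answer: DIVERGES (no final state within 18 steps)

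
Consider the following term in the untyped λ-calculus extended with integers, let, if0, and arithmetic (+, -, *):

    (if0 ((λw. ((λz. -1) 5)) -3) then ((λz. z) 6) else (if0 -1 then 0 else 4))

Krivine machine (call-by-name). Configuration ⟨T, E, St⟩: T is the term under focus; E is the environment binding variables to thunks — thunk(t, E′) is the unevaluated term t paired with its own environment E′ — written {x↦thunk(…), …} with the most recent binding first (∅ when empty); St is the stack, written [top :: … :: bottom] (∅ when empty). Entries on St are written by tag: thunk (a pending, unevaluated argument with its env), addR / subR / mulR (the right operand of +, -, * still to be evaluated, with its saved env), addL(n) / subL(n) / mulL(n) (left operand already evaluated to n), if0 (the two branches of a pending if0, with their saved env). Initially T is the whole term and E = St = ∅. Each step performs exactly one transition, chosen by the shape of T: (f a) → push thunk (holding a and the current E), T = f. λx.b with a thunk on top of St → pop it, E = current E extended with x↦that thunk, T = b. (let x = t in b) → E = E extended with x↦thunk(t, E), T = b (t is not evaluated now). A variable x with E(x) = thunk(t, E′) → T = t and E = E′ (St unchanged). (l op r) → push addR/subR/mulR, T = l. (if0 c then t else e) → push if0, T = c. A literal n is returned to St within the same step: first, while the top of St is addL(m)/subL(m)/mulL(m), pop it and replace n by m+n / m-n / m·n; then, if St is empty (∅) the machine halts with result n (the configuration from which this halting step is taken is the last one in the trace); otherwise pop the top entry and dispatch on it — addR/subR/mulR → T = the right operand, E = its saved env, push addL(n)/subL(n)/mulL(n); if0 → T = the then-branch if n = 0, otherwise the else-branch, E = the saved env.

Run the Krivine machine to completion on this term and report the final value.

t=0: <T=(if0 ((λw. ((λz. -1) 5)) -3) then ((λz. z) 6) else (if0 -1 then 0 else 4)), E=∅, St=∅>
t=1: <T=((λw. ((λz. -1) 5)) -3), E=∅, St=[if0]>
t=2: <T=(λw. ((λz. -1) 5)), E=∅, St=[thunk :: if0]>
t=3: <T=((λz. -1) 5), E={w↦thunk(-3, ∅)}, St=[if0]>
t=4: <T=(λz. -1), E={w↦thunk(-3, ∅)}, St=[thunk :: if0]>
t=5: <T=-1, E={z↦thunk(5, {w↦thunk(-3, ∅)}), w↦thunk(-3, ∅)}, St=[if0]>
t=6: <T=(if0 -1 then 0 else 4), E=∅, St=∅>
t=7: <T=-1, E=∅, St=[if0]>
t=8: <T=4, E=∅, St=∅>
→ final value 4

Answer: 4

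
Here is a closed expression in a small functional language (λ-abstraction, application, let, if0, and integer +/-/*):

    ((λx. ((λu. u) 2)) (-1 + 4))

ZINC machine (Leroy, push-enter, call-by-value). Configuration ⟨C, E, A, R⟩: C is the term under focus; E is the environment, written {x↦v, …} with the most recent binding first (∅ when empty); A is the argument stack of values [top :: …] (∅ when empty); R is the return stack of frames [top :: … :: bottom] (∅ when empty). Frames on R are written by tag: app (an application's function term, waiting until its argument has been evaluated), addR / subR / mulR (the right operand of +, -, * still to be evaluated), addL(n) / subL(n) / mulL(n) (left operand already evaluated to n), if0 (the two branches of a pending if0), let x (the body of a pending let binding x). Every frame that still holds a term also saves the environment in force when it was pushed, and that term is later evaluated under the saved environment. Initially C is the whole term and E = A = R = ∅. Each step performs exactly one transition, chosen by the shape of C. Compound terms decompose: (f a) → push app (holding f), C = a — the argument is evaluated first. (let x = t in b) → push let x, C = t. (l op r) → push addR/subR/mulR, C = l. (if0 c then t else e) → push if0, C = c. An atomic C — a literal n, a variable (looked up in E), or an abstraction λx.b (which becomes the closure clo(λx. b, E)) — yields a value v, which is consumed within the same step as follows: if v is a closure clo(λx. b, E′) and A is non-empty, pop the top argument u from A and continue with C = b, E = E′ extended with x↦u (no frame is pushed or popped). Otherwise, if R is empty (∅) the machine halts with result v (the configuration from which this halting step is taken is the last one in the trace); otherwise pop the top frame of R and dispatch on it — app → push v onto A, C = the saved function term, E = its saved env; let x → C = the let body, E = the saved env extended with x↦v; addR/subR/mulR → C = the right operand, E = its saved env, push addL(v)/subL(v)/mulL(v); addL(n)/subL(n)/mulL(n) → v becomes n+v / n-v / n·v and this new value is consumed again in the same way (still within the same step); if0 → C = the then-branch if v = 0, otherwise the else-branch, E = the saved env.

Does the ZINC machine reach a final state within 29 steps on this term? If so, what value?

Answer: 2

Machine steps:
0. [C=((λx. ((λu. u) 2)) (-1 + 4)) | E=∅ | A=∅ | R=∅]
1. [C=(-1 + 4) | E=∅ | A=∅ | R=[app]]
2. [C=-1 | E=∅ | A=∅ | R=[addR :: app]]
3. [C=4 | E=∅ | A=∅ | R=[addL(-1) :: app]]
4. [C=(λx. ((λu. u) 2)) | E=∅ | A=[3] | R=∅]
5. [C=((λu. u) 2) | E={x↦3} | A=∅ | R=∅]
6. [C=2 | E={x↦3} | A=∅ | R=[app]]
7. [C=(λu. u) | E={x↦3} | A=[2] | R=∅]
8. [C=u | E={u↦2, x↦3} | A=∅ | R=∅]
→ final value 2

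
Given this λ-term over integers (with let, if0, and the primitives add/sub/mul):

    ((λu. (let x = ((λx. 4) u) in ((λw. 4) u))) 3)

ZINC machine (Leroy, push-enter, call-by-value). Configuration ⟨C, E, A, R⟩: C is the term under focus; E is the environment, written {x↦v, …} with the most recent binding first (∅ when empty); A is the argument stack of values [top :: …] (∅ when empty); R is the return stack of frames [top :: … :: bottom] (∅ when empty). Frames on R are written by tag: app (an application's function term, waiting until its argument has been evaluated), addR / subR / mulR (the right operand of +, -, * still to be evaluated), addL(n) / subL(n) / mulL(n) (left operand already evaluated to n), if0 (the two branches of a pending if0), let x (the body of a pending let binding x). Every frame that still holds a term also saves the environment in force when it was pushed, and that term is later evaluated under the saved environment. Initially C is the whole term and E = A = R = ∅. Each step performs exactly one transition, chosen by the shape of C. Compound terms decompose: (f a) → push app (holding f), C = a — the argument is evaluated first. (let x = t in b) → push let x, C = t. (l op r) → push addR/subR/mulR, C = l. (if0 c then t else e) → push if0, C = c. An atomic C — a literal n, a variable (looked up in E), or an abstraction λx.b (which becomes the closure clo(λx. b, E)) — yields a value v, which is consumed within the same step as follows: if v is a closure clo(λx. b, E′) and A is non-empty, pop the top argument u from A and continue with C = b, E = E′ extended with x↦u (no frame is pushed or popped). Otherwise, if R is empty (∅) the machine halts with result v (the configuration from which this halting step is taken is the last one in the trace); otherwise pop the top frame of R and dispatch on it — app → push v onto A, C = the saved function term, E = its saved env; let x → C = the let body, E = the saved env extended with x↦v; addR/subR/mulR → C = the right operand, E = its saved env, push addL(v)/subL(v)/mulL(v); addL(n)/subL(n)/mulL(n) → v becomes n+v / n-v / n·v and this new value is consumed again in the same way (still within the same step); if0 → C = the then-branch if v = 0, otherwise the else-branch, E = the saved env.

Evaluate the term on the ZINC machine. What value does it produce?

Answer: 4

Execution trace:
0. [C=((λu. (let x = ((λx. 4) u) in ((λw. 4) u))) 3) | E=∅ | A=∅ | R=∅]
1. [C=3 | E=∅ | A=∅ | R=[app]]
2. [C=(λu. (let x = ((λx. 4) u) in ((λw. 4) u))) | E=∅ | A=[3] | R=∅]
3. [C=(let x = ((λx. 4) u) in ((λw. 4) u)) | E={u↦3} | A=∅ | R=∅]
4. [C=((λx. 4) u) | E={u↦3} | A=∅ | R=[let x]]
5. [C=u | E={u↦3} | A=∅ | R=[app :: let x]]
6. [C=(λx. 4) | E={u↦3} | A=[3] | R=[let x]]
7. [C=4 | E={x↦3, u↦3} | A=∅ | R=[let x]]
8. [C=((λw. 4) u) | E={x↦4, u↦3} | A=∅ | R=∅]
9. [C=u | E={x↦4, u↦3} | A=∅ | R=[app]]
10. [C=(λw. 4) | E={x↦4, u↦3} | A=[3] | R=∅]
11. [C=4 | E={w↦3, x↦4, u↦3} | A=∅ | R=∅]
→ final value 4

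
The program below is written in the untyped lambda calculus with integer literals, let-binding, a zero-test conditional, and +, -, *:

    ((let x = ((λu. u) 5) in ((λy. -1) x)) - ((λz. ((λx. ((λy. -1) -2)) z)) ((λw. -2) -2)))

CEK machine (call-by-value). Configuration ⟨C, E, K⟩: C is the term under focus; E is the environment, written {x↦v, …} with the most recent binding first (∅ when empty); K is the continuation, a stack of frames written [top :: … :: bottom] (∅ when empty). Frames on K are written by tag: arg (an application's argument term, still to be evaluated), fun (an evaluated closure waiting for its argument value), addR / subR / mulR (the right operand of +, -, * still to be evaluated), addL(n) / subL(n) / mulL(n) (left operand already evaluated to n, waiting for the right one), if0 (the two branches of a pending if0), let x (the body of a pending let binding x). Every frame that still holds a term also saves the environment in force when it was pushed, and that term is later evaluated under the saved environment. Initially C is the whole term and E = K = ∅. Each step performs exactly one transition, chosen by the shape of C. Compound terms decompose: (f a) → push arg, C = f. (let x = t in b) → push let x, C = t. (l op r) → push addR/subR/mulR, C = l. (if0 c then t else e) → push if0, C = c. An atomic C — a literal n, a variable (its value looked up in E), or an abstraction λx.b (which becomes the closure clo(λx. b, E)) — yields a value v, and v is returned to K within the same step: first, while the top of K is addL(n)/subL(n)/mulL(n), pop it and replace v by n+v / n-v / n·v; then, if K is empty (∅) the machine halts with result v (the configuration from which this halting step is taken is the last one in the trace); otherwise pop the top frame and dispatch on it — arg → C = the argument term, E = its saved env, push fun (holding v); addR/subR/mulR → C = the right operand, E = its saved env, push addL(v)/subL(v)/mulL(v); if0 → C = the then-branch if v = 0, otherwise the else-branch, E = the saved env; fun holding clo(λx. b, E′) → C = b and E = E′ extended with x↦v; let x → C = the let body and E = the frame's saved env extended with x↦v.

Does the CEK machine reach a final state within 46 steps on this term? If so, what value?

Answer: 0

Execution trace:
0. [C=((let x = ((λu. u) 5) in ((λy. -1) x)) - ((λz. ((λx. ((λy. -1) -2)) z)) ((λw. -2) -2))) | E=∅ | K=∅]
1. [C=(let x = ((λu. u) 5) in ((λy. -1) x)) | E=∅ | K=[subR]]
2. [C=((λu. u) 5) | E=∅ | K=[let x :: subR]]
3. [C=(λu. u) | E=∅ | K=[arg :: let x :: subR]]
4. [C=5 | E=∅ | K=[fun :: let x :: subR]]
5. [C=u | E={u↦5} | K=[let x :: subR]]
6. [C=((λy. -1) x) | E={x↦5} | K=[subR]]
7. [C=(λy. -1) | E={x↦5} | K=[arg :: subR]]
8. [C=x | E={x↦5} | K=[fun :: subR]]
9. [C=-1 | E={y↦5, x↦5} | K=[subR]]
10. [C=((λz. ((λx. ((λy. -1) -2)) z)) ((λw. -2) -2)) | E=∅ | K=[subL(-1)]]
11. [C=(λz. ((λx. ((λy. -1) -2)) z)) | E=∅ | K=[arg :: subL(-1)]]
12. [C=((λw. -2) -2) | E=∅ | K=[fun :: subL(-1)]]
13. [C=(λw. -2) | E=∅ | K=[arg :: fun :: subL(-1)]]
14. [C=-2 | E=∅ | K=[fun :: fun :: subL(-1)]]
15. [C=-2 | E={w↦-2} | K=[fun :: subL(-1)]]
16. [C=((λx. ((λy. -1) -2)) z) | E={z↦-2} | K=[subL(-1)]]
17. [C=(λx. ((λy. -1) -2)) | E={z↦-2} | K=[arg :: subL(-1)]]
18. [C=z | E={z↦-2} | K=[fun :: subL(-1)]]
19. [C=((λy. -1) -2) | E={x↦-2, z↦-2} | K=[subL(-1)]]
20. [C=(λy. -1) | E={x↦-2, z↦-2} | K=[arg :: subL(-1)]]
21. [C=-2 | E={x↦-2, z↦-2} | K=[fun :: subL(-1)]]
22. [C=-1 | E={y↦-2, x↦-2, z↦-2} | K=[subL(-1)]]
→ final value 0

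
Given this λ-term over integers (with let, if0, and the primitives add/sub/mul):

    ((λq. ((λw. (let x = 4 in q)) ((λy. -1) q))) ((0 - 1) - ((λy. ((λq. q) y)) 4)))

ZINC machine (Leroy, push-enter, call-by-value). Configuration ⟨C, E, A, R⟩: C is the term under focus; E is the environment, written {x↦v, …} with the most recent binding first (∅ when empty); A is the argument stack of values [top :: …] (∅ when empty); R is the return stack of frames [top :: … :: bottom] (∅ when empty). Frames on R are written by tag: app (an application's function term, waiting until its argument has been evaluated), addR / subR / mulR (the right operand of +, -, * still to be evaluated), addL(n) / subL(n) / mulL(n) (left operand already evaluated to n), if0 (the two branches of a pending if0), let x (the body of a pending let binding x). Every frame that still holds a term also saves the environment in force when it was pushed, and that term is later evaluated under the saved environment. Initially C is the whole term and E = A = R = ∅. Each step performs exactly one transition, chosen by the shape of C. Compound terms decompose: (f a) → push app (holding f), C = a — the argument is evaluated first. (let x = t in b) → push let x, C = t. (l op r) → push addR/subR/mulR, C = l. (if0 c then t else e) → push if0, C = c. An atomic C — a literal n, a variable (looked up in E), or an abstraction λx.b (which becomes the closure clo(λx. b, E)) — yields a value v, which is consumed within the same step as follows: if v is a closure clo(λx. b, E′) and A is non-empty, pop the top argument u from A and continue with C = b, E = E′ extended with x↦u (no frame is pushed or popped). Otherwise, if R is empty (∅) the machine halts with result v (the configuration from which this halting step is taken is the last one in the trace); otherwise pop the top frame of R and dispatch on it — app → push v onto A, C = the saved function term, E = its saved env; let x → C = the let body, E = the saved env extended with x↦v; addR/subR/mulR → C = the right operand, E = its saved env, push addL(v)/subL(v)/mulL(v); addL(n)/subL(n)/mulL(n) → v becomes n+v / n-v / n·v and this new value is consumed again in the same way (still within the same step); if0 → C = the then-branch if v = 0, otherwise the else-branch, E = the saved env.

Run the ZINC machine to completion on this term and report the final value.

Answer: -5

Derivation:
0. <C=((λq. ((λw. (let x = 4 in q)) ((λy. -1) q))) ((0 - 1) - ((λy. ((λq. q) y)) 4))), E=∅, A=∅, R=∅>
1. <C=((0 - 1) - ((λy. ((λq. q) y)) 4)), E=∅, A=∅, R=[app]>
2. <C=(0 - 1), E=∅, A=∅, R=[subR :: app]>
3. <C=0, E=∅, A=∅, R=[subR :: subR :: app]>
4. <C=1, E=∅, A=∅, R=[subL(0) :: subR :: app]>
5. <C=((λy. ((λq. q) y)) 4), E=∅, A=∅, R=[subL(-1) :: app]>
6. <C=4, E=∅, A=∅, R=[app :: subL(-1) :: app]>
7. <C=(λy. ((λq. q) y)), E=∅, A=[4], R=[subL(-1) :: app]>
8. <C=((λq. q) y), E={y↦4}, A=∅, R=[subL(-1) :: app]>
9. <C=y, E={y↦4}, A=∅, R=[app :: subL(-1) :: app]>
10. <C=(λq. q), E={y↦4}, A=[4], R=[subL(-1) :: app]>
11. <C=q, E={q↦4, y↦4}, A=∅, R=[subL(-1) :: app]>
12. <C=(λq. ((λw. (let x = 4 in q)) ((λy. -1) q))), E=∅, A=[-5], R=∅>
13. <C=((λw. (let x = 4 in q)) ((λy. -1) q)), E={q↦-5}, A=∅, R=∅>
14. <C=((λy. -1) q), E={q↦-5}, A=∅, R=[app]>
15. <C=q, E={q↦-5}, A=∅, R=[app :: app]>
16. <C=(λy. -1), E={q↦-5}, A=[-5], R=[app]>
17. <C=-1, E={y↦-5, q↦-5}, A=∅, R=[app]>
18. <C=(λw. (let x = 4 in q)), E={q↦-5}, A=[-1], R=∅>
19. <C=(let x = 4 in q), E={w↦-1, q↦-5}, A=∅, R=∅>
20. <C=4, E={w↦-1, q↦-5}, A=∅, R=[let x]>
21. <C=q, E={x↦4, w↦-1, q↦-5}, A=∅, R=∅>
→ final value -5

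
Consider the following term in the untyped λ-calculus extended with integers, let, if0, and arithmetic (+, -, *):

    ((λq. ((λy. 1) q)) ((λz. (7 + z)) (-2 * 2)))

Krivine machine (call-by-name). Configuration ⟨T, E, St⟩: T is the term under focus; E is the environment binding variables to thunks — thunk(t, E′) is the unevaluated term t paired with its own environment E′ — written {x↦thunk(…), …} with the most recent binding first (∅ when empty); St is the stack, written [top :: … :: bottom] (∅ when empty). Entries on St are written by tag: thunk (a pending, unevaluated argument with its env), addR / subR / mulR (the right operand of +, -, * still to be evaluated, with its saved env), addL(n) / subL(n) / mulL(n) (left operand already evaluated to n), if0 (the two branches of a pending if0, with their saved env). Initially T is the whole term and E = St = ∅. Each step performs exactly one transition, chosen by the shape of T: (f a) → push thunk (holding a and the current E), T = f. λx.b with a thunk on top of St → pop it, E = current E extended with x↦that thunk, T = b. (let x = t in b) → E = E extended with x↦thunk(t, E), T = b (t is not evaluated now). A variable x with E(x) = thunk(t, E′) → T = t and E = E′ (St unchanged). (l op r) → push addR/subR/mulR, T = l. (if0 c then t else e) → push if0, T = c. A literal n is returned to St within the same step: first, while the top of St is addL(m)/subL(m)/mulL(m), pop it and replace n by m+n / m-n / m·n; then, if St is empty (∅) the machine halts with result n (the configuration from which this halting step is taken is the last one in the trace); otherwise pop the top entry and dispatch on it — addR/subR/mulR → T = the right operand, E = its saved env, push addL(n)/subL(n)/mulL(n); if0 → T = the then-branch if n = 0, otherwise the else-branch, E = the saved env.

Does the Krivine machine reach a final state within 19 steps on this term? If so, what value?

Answer: 1

Derivation:
[0] [T=((λq. ((λy. 1) q)) ((λz. (7 + z)) (-2 * 2))) | E=∅ | St=∅]
[1] [T=(λq. ((λy. 1) q)) | E=∅ | St=[thunk]]
[2] [T=((λy. 1) q) | E={q↦thunk(((λz. (7 + z)) (-2 * 2)), ∅)} | St=∅]
[3] [T=(λy. 1) | E={q↦thunk(((λz. (7 + z)) (-2 * 2)), ∅)} | St=[thunk]]
[4] [T=1 | E={y↦thunk(q, {q↦thunk(((λz. (7 + z)) (-2 * 2)), ∅)}), q↦thunk(((λz. (7 + z)) (-2 * 2)), ∅)} | St=∅]
→ final value 1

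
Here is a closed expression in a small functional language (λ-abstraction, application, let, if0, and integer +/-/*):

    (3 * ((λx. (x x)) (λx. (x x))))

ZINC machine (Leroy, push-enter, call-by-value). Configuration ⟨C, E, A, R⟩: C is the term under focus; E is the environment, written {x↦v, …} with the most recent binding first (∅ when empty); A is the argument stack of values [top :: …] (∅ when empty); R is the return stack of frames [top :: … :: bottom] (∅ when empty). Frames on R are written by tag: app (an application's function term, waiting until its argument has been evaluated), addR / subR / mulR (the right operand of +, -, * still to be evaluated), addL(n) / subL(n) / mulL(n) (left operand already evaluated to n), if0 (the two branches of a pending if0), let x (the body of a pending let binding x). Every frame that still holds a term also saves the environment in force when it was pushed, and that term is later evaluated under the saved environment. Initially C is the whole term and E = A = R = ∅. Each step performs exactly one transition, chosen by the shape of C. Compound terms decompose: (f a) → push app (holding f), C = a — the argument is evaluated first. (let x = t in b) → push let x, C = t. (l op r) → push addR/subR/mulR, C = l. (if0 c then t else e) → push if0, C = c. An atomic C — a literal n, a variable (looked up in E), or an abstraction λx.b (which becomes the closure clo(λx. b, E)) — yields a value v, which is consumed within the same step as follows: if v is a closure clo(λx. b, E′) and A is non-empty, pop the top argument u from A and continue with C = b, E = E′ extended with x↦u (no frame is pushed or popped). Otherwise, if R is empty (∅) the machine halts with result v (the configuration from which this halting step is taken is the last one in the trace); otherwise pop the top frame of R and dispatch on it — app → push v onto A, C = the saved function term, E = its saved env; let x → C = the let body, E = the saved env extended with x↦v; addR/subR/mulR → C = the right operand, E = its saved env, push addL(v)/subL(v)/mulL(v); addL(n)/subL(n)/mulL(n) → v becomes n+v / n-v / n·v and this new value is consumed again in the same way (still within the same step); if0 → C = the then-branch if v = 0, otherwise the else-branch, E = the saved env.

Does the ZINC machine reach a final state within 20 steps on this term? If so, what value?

Answer: DIVERGES (no final state within 20 steps)

Execution trace:
step 0: [C=(3 * ((λx. (x x)) (λx. (x x)))) | E=∅ | A=∅ | R=∅]
step 1: [C=3 | E=∅ | A=∅ | R=[mulR]]
step 2: [C=((λx. (x x)) (λx. (x x))) | E=∅ | A=∅ | R=[mulL(3)]]
step 3: [C=(λx. (x x)) | E=∅ | A=∅ | R=[app :: mulL(3)]]
step 4: [C=(λx. (x x)) | E=∅ | A=[clo(λx. (x x), ∅)] | R=[mulL(3)]]
step 5: [C=(x x) | E={x↦clo(λx. (x x), ∅)} | A=∅ | R=[mulL(3)]]
step 6: [C=x | E={x↦clo(λx. (x x), ∅)} | A=∅ | R=[app :: mulL(3)]]
step 7: [C=x | E={x↦clo(λx. (x x), ∅)} | A=[clo(λx. (x x), ∅)] | R=[mulL(3)]]
… configuration repeats with period 3 (steps 5–7 recur indefinitely) …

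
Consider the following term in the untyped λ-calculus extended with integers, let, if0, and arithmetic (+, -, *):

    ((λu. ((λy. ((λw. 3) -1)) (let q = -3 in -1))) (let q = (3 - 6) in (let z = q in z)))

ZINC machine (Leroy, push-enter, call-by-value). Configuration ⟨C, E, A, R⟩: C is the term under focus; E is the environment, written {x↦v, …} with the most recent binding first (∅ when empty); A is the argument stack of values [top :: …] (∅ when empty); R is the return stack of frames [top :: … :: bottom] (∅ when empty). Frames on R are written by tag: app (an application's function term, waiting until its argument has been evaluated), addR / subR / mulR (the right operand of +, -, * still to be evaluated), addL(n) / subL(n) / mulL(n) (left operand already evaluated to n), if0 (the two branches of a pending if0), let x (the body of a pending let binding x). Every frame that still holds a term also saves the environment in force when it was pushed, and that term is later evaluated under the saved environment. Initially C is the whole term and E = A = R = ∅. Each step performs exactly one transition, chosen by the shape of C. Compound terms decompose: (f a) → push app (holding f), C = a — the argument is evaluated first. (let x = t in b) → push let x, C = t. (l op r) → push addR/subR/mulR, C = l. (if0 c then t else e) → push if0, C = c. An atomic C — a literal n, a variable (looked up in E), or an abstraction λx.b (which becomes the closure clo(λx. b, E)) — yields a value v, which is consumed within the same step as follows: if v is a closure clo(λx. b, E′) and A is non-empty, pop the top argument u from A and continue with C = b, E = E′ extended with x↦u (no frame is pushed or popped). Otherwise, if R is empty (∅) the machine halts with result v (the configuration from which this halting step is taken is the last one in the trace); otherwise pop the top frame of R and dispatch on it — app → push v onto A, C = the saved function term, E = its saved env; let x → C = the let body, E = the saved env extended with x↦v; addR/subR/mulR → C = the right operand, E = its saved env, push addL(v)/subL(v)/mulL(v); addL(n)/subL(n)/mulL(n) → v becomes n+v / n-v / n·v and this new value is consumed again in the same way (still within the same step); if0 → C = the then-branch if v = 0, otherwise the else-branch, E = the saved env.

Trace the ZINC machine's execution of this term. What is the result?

Answer: 3

Execution trace:
step 0: <C=((λu. ((λy. ((λw. 3) -1)) (let q = -3 in -1))) (let q = (3 - 6) in (let z = q in z))), E=∅, A=∅, R=∅>
step 1: <C=(let q = (3 - 6) in (let z = q in z)), E=∅, A=∅, R=[app]>
step 2: <C=(3 - 6), E=∅, A=∅, R=[let q :: app]>
step 3: <C=3, E=∅, A=∅, R=[subR :: let q :: app]>
step 4: <C=6, E=∅, A=∅, R=[subL(3) :: let q :: app]>
step 5: <C=(let z = q in z), E={q↦-3}, A=∅, R=[app]>
step 6: <C=q, E={q↦-3}, A=∅, R=[let z :: app]>
step 7: <C=z, E={z↦-3, q↦-3}, A=∅, R=[app]>
step 8: <C=(λu. ((λy. ((λw. 3) -1)) (let q = -3 in -1))), E=∅, A=[-3], R=∅>
step 9: <C=((λy. ((λw. 3) -1)) (let q = -3 in -1)), E={u↦-3}, A=∅, R=∅>
step 10: <C=(let q = -3 in -1), E={u↦-3}, A=∅, R=[app]>
step 11: <C=-3, E={u↦-3}, A=∅, R=[let q :: app]>
step 12: <C=-1, E={q↦-3, u↦-3}, A=∅, R=[app]>
step 13: <C=(λy. ((λw. 3) -1)), E={u↦-3}, A=[-1], R=∅>
step 14: <C=((λw. 3) -1), E={y↦-1, u↦-3}, A=∅, R=∅>
step 15: <C=-1, E={y↦-1, u↦-3}, A=∅, R=[app]>
step 16: <C=(λw. 3), E={y↦-1, u↦-3}, A=[-1], R=∅>
step 17: <C=3, E={w↦-1, y↦-1, u↦-3}, A=∅, R=∅>
→ final value 3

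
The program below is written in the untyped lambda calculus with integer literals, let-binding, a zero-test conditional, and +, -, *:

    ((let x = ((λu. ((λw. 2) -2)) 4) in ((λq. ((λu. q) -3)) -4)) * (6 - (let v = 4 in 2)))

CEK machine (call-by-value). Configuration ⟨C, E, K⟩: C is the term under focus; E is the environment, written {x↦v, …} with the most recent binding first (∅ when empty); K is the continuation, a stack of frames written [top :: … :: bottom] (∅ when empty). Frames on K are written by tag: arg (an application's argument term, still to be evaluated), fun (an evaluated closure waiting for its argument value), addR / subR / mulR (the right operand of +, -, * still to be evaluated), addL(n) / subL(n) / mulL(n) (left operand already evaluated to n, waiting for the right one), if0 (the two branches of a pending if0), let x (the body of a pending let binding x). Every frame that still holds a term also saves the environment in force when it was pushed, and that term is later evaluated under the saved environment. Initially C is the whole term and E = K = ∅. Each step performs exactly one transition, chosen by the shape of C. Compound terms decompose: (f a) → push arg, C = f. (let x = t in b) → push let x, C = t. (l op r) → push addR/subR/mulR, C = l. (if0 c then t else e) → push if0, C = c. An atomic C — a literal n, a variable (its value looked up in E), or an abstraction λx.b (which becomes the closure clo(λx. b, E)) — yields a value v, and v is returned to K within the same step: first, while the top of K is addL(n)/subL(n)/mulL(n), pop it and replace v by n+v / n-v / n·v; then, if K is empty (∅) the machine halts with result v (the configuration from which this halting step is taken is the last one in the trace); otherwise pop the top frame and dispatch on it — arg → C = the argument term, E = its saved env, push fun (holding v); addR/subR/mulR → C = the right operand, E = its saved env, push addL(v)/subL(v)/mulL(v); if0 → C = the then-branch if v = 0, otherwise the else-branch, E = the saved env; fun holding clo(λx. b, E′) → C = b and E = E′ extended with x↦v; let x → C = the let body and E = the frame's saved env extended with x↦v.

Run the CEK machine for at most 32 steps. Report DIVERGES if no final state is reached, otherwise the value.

Answer: -16

Execution trace:
step 0: ⟨C=((let x = ((λu. ((λw. 2) -2)) 4) in ((λq. ((λu. q) -3)) -4)) * (6 - (let v = 4 in 2))); E=∅; K=∅⟩
step 1: ⟨C=(let x = ((λu. ((λw. 2) -2)) 4) in ((λq. ((λu. q) -3)) -4)); E=∅; K=[mulR]⟩
step 2: ⟨C=((λu. ((λw. 2) -2)) 4); E=∅; K=[let x :: mulR]⟩
step 3: ⟨C=(λu. ((λw. 2) -2)); E=∅; K=[arg :: let x :: mulR]⟩
step 4: ⟨C=4; E=∅; K=[fun :: let x :: mulR]⟩
step 5: ⟨C=((λw. 2) -2); E={u↦4}; K=[let x :: mulR]⟩
step 6: ⟨C=(λw. 2); E={u↦4}; K=[arg :: let x :: mulR]⟩
step 7: ⟨C=-2; E={u↦4}; K=[fun :: let x :: mulR]⟩
step 8: ⟨C=2; E={w↦-2, u↦4}; K=[let x :: mulR]⟩
step 9: ⟨C=((λq. ((λu. q) -3)) -4); E={x↦2}; K=[mulR]⟩
step 10: ⟨C=(λq. ((λu. q) -3)); E={x↦2}; K=[arg :: mulR]⟩
step 11: ⟨C=-4; E={x↦2}; K=[fun :: mulR]⟩
step 12: ⟨C=((λu. q) -3); E={q↦-4, x↦2}; K=[mulR]⟩
step 13: ⟨C=(λu. q); E={q↦-4, x↦2}; K=[arg :: mulR]⟩
step 14: ⟨C=-3; E={q↦-4, x↦2}; K=[fun :: mulR]⟩
step 15: ⟨C=q; E={u↦-3, q↦-4, x↦2}; K=[mulR]⟩
step 16: ⟨C=(6 - (let v = 4 in 2)); E=∅; K=[mulL(-4)]⟩
step 17: ⟨C=6; E=∅; K=[subR :: mulL(-4)]⟩
step 18: ⟨C=(let v = 4 in 2); E=∅; K=[subL(6) :: mulL(-4)]⟩
step 19: ⟨C=4; E=∅; K=[let v :: subL(6) :: mulL(-4)]⟩
step 20: ⟨C=2; E={v↦4}; K=[subL(6) :: mulL(-4)]⟩
→ final value -16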